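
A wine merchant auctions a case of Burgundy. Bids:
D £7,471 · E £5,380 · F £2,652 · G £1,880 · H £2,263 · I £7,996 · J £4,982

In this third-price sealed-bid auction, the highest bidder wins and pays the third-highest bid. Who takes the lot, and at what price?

I pays £5,380

Bids ranked: 7,996 (I) > 7,471 (D) > 5,380 (E) > 4,982 (J) > 2,652 (F) > 2,263 (H) > …
I is highest; pays the third-highest bid, £5,380.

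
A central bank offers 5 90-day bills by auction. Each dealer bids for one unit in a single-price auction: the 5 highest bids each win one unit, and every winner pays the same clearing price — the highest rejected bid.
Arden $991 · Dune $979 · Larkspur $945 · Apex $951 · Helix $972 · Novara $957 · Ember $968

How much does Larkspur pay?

Sorting: 991 (Arden), 979 (Dune), 972 (Helix), 968 (Ember), 957 (Novara), 951 (Apex), 945 (Larkspur)
Top 5: Arden, Dune, Helix, Ember, Novara.
Clearing price = highest rejected bid = $951.
Larkspur does not win → pays $0.

Larkspur pays $0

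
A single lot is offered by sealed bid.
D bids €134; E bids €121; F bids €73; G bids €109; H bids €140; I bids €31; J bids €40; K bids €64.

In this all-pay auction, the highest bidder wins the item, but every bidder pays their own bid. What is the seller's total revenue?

Total revenue: €712

Bids ranked: 140 (H) > 134 (D) > 121 (E) > 109 (G) > 73 (F) > 64 (K) > …
H wins with the top bid; all bids are sunk regardless.
Every bidder forfeits their bid regardless of winning.
Revenue = 134 + 121 + 73 + 109 + 140 + 31 + 40 + 64 = €712.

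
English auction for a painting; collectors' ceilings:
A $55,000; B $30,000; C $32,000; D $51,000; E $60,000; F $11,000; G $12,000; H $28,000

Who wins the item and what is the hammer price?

E wins at $55,000

Rule: the price rises until one bidder remains; the winner pays the price at which the last rival dropped out.
Limits in order: 60,000 (E) > 55,000 (A) > 51,000 (D) > 32,000 (C) > 30,000 (B) > 28,000 (H) > …
A is the last rival to drop out, at $55,000; E remains and wins at that price.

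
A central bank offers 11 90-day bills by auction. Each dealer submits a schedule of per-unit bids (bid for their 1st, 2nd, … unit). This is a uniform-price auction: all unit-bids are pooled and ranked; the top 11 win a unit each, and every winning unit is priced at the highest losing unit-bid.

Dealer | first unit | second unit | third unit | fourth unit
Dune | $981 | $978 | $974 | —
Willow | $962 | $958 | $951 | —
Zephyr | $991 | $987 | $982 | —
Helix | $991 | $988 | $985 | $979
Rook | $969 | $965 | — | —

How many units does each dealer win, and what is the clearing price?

Dune 3, Helix 4, Rook 1, Zephyr 3; clearing price $965

Merging the schedules and taking the best 11: 991 (Zephyr-1), 991 (Helix-1), 988 (Helix-2), 987 (Zephyr-2), 985 (Helix-3), 982 (Zephyr-3), 981 (Dune-1), 979 (Helix-4), 978 (Dune-2), 974 (Dune-3), 969 (Rook-1)
The (k+1)-th unit-bid is $965.
Allocation: Dune 3, Helix 4, Rook 1, Zephyr 3.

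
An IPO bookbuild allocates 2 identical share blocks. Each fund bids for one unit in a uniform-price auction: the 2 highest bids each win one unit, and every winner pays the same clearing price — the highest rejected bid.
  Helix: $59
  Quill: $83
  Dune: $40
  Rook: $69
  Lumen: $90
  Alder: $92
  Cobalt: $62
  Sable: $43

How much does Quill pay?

Quill pays $0

Sorting: 92 (Alder), 90 (Lumen), 83 (Quill), 69 (Rook), …
Top 2: Alder, Lumen.
Highest unsuccessful bid: $83 → clearing price.
Quill does not win → pays $0.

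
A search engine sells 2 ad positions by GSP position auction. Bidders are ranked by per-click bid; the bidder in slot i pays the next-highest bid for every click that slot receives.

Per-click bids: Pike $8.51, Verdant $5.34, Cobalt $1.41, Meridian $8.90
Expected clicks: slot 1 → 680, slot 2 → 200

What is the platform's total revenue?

Total revenue: $6854.80

Sorting advertisers: $8.90 (Meridian) > $8.51 (Pike) > $5.34 (Verdant) > …
Slot 1: Meridian pays $8.51 × 680 = $5786.80
Slot 2: Pike pays $5.34 × 200 = $1068.00
Total = $6854.80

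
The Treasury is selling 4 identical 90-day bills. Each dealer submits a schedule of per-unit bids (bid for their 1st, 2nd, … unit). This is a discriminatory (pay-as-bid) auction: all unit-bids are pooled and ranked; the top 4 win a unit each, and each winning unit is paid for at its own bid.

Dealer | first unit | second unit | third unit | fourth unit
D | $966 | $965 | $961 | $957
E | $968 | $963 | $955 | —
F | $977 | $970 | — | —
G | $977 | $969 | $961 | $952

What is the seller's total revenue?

Pooled unit-bids ranked (top 4): 977 (F-1), 977 (G-1), 970 (F-2), 969 (G-2)
Next rejected bid: $968 (not a price — pay-as-bid).
Each winning unit pays its own bid.
Revenue = 977 + 977 + 970 + 969 = $3,893.

Total revenue: $3,893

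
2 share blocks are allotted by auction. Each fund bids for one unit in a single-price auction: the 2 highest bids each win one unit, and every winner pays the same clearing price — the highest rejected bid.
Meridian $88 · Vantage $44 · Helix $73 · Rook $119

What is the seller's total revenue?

Ordering the bids: 119 (Rook), 88 (Meridian), 73 (Helix), 44 (Vantage)
The 2 highest are Rook, Meridian.
Highest unsuccessful bid: $73 → clearing price.
Total revenue = 2 × $73 = $146.

Total revenue: $146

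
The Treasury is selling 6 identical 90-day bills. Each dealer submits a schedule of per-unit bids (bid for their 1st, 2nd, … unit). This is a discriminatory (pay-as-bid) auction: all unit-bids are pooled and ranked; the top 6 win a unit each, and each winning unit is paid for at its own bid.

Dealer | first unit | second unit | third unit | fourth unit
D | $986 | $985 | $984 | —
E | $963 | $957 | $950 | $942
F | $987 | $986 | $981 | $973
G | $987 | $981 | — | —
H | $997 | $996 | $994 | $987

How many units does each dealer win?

Merging the schedules and taking the best 6: 997 (H-1), 996 (H-2), 994 (H-3), 987 (F-1), 987 (G-1), 987 (H-4)
Next rejected bid: $986 (not a price — pay-as-bid).
Allocation: F 1, G 1, H 4.

F 1, G 1, H 4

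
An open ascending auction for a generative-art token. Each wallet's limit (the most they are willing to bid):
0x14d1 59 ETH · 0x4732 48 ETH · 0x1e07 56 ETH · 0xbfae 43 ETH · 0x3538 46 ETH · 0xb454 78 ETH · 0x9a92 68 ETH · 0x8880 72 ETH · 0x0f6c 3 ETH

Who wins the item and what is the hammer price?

Limits in order: 78 (0xb454) > 72 (0x8880) > 68 (0x9a92) > 59 (0x14d1) > 56 (0x1e07) > 48 (0x4732) > …
Once the price passes 72 ETH, only 0xb454 is left; the hammer falls at 0x8880's limit of 72 ETH.

0xb454 wins at 72 ETH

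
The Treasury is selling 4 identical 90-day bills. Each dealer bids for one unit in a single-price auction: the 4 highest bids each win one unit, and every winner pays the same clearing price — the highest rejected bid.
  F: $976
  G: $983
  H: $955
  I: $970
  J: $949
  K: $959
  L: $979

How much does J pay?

J pays $0

Sorting: 983 (G), 979 (L), 976 (F), 970 (I), 959 (K), 955 (H), …
Winners (4 units): G, L, F, I.
First losing bid is K's $959, which sets the uniform price.
J does not win → pays $0.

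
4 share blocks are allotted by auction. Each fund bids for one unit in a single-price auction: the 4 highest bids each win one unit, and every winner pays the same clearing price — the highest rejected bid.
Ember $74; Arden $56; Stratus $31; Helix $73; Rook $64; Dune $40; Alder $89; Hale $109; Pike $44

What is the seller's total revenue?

Total revenue: $256

Sorting: 109 (Hale), 89 (Alder), 74 (Ember), 73 (Helix), 64 (Rook), 56 (Arden), …
Top 4: Hale, Alder, Ember, Helix.
First losing bid is Rook's $64, which sets the uniform price.
Total revenue = 4 × $64 = $256.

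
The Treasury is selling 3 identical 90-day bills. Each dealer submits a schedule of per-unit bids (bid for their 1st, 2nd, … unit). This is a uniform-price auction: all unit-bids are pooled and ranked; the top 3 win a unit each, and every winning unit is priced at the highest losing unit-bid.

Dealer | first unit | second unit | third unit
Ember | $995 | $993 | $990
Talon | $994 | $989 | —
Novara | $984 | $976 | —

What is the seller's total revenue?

Total revenue: $2,970

Merging the schedules and taking the best 3: 995 (Ember-1), 994 (Talon-1), 993 (Ember-2)
The (k+1)-th unit-bid is $990.
Allocation: Ember 2, Talon 1. Every unit priced at $990.
Revenue = 3 × 990 = $2,970.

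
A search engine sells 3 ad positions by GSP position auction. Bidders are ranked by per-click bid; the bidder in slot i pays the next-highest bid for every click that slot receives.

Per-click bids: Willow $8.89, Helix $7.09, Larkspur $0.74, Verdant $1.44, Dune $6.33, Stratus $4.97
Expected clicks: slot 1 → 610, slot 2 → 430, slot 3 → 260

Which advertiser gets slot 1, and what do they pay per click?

Willow; $7.09 per click

Ranked by bid: $8.89 (Willow) > $7.09 (Helix) > $6.33 (Dune) > $4.97 (Stratus) > …
Slot 1 goes to the first-ranked bidder, Willow, who pays the next bid down: $7.09/click.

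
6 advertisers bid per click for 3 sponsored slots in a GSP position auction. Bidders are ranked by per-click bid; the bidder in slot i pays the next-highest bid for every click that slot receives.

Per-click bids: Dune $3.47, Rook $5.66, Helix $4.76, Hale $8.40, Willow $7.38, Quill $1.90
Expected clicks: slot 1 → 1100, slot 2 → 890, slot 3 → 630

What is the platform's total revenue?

Total revenue: $16154.20

Per-click bids in order: $8.40 (Hale) > $7.38 (Willow) > $5.66 (Rook) > $4.76 (Helix) > …
Slot 1: Hale pays $7.38 × 1100 = $8118.00
Slot 2: Willow pays $5.66 × 890 = $5037.40
Slot 3: Rook pays $4.76 × 630 = $2998.80
Total = $16154.20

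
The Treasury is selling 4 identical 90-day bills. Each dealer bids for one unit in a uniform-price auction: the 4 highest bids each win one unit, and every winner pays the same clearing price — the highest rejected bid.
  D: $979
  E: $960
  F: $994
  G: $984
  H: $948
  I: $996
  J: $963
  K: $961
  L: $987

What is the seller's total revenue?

Total revenue: $3,916

Ordering the bids: 996 (I), 994 (F), 987 (L), 984 (G), 979 (D), 963 (J), …
Winners (4 units): I, F, L, G.
Clearing price = highest rejected bid = $979.
Total revenue = 4 × $979 = $3,916.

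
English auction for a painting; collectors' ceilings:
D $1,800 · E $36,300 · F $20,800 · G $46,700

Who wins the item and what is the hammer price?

Limits ranked: 46,700 (G) > 36,300 (E) > 20,800 (F) > 1,800 (D)
Bidding ends when E exits at $36,300; G takes it.

G wins at $36,300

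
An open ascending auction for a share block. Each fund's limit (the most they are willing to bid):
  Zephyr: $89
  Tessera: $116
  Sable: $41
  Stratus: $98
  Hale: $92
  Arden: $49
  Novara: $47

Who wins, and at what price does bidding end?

Limits ranked: 116 (Tessera) > 98 (Stratus) > 92 (Hale) > 89 (Zephyr) > 49 (Arden) > 47 (Novara) > …
Once the price passes $98, only Tessera is left; the hammer falls at Stratus's limit of $98.

Tessera wins at $98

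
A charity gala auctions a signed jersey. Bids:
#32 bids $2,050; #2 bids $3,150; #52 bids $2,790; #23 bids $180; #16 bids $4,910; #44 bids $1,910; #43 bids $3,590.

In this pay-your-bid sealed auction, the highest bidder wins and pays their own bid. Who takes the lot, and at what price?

#16 pays $4,910

Pay-your-bid sealed auction: the highest bidder wins and pays their own bid.
Sorting bids: 4,910 (#16) > 3,590 (#43) > 3,150 (#2) > 2,790 (#52) > 2,050 (#32) > 1,910 (#44) > …
#16 has the highest bid and pays exactly that: $4,910.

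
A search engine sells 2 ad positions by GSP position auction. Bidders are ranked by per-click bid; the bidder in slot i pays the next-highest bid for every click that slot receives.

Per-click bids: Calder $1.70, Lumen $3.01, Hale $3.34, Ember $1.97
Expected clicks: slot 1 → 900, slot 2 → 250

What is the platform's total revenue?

Total revenue: $3201.50

Ranked by bid: $3.34 (Hale) > $3.01 (Lumen) > $1.97 (Ember) > …
Slot 1: Hale pays $3.01 × 900 = $2709.00
Slot 2: Lumen pays $1.97 × 250 = $492.50
Total = $3201.50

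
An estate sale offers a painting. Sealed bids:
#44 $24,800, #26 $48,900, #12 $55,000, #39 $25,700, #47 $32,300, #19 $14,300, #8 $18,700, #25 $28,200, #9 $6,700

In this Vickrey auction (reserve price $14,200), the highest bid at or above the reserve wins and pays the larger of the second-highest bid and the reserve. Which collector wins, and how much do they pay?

Bids ranked: 55,000 (#12) > 48,900 (#26) > 32,300 (#47) > 28,200 (#25) > 25,700 (#39) > 24,800 (#44) > …
#12 has the top bid at or above the reserve ($55,000).
max(second-highest $48,900, reserve $14,200) = $48,900; the reserve does not bind.

#12 pays $48,900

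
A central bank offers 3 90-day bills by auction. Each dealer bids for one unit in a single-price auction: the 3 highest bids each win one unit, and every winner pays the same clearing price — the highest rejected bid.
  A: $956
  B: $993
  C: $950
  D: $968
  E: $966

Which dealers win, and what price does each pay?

B, D, E; each pays $956

Bids ranked high→low: 993 (B), 968 (D), 966 (E), 956 (A), 950 (C)
The 3 highest are B, D, E.
Highest unsuccessful bid: $956 → clearing price.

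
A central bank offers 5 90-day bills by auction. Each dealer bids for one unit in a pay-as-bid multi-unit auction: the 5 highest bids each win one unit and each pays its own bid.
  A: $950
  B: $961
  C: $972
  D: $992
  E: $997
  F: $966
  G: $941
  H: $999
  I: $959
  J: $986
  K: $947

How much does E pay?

Ordering the bids: 999 (H), 997 (E), 992 (D), 986 (J), 972 (C), 966 (F), 961 (B), …
Top 5: H, E, D, J, C.
E wins → own bid $997.

E pays $997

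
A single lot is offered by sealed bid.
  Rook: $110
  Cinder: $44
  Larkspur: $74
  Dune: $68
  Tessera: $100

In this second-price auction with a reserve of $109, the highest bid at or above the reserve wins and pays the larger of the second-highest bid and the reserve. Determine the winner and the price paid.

Rook pays $109

Bids ranked: 110 (Rook) > 100 (Tessera) > 74 (Larkspur) > 68 (Dune) > 44 (Cinder)
Highest eligible bid: Rook at $110.
Second-highest bid $100 is below the reserve $109, so the reserve binds → payment $109.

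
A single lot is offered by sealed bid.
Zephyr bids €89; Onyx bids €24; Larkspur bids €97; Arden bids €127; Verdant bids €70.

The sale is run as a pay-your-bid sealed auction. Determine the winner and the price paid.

Rule: the highest bidder wins and pays their own bid.
Sorting bids: 127 (Arden) > 97 (Larkspur) > 89 (Zephyr) > 70 (Verdant) > 24 (Onyx)
First-price: Arden pays what they bid, €127.

Arden pays €127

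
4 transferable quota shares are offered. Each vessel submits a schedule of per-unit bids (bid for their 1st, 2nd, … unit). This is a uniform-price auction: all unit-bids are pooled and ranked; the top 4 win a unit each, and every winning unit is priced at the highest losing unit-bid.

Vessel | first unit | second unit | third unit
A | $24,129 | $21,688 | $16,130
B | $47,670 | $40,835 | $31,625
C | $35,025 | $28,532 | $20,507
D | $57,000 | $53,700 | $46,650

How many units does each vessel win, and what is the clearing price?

B 1, D 3; clearing price $40,835

Merging the schedules and taking the best 4: 57,000 (D-1), 53,700 (D-2), 47,670 (B-1), 46,650 (D-3)
First bid not allocated: $40,835.
Allocation: B 1, D 3.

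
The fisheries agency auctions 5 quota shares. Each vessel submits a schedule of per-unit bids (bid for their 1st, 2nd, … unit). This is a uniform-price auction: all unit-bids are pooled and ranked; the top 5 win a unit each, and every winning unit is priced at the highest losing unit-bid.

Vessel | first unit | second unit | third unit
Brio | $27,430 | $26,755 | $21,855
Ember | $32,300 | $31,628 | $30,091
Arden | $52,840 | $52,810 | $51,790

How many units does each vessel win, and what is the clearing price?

Arden 3, Ember 2; clearing price $30,091

All unit-bids, highest first — top 5: 52,840 (Arden-1), 52,810 (Arden-2), 51,790 (Arden-3), 32,300 (Ember-1), 31,628 (Ember-2)
First bid not allocated: $30,091.
Allocation: Arden 3, Ember 2.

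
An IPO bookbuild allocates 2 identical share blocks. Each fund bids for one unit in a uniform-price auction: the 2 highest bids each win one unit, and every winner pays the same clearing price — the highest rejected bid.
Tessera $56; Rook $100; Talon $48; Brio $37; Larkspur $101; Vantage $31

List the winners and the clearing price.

Larkspur, Rook; each pays $56

Sorting: 101 (Larkspur), 100 (Rook), 56 (Tessera), 48 (Talon), …
Top 2: Larkspur, Rook.
First losing bid is Tessera's $56, which sets the uniform price.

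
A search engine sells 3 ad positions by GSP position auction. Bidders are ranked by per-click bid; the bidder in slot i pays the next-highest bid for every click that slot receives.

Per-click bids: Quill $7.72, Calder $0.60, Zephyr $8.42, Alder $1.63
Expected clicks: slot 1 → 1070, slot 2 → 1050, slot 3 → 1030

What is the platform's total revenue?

Total revenue: $10589.90

Sorting advertisers: $8.42 (Zephyr) > $7.72 (Quill) > $1.63 (Alder) > $0.60 (Calder)
Slot 1: Zephyr pays $7.72 × 1070 = $8260.40
Slot 2: Quill pays $1.63 × 1050 = $1711.50
Slot 3: Alder pays $0.60 × 1030 = $618.00
Total = $10589.90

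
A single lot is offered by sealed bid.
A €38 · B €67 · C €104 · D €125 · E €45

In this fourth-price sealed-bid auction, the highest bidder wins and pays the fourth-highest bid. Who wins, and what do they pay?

D pays €45

Bids ranked: 125 (D) > 104 (C) > 67 (B) > 45 (E) > 38 (A)
D is highest; pays the fourth-highest bid, €45.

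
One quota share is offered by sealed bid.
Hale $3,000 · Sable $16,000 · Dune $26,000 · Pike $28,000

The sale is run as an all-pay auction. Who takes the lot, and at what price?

Bids in order: 28,000 (Pike) > 26,000 (Dune) > 16,000 (Sable) > 3,000 (Hale)
Pike wins with the top bid; all bids are sunk regardless.

Pike pays $28,000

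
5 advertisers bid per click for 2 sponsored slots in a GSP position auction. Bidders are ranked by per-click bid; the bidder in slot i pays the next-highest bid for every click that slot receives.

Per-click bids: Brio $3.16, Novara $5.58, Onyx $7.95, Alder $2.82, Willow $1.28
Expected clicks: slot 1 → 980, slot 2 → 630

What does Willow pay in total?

Willow pays $0.00

Per-click bids in order: $7.95 (Onyx) > $5.58 (Novara) > $3.16 (Brio) > …
Willow ranks below slot 2 → no slot, pays nothing.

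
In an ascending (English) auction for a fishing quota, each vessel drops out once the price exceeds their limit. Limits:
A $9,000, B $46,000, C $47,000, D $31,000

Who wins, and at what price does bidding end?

Limits ranked: 47,000 (C) > 46,000 (B) > 31,000 (D) > 9,000 (A)
Bidding ends when B exits at $46,000; C takes it.

C wins at $46,000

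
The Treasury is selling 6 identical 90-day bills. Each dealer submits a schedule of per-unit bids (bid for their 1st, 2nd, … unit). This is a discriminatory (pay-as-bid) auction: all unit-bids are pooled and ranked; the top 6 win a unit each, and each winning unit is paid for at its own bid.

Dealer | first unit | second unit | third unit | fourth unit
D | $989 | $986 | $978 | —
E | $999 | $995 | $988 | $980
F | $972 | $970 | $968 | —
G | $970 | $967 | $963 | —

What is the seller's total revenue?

Total revenue: $5,937

Pooled unit-bids ranked (top 6): 999 (E-1), 995 (E-2), 989 (D-1), 988 (E-3), 986 (D-2), 980 (E-4)
Next rejected bid: $978 (not a price — pay-as-bid).
Each winning unit pays its own bid.
Revenue = 999 + 995 + 989 + 988 + 986 + 980 = $5,937.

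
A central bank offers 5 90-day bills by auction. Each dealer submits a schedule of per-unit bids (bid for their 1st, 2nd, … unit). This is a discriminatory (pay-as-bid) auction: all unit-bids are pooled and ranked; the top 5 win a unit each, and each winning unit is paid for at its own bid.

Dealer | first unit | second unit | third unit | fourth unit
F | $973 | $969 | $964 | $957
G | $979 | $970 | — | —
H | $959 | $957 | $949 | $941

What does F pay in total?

F pays $2,906

All unit-bids, highest first — top 5: 979 (G-1), 973 (F-1), 970 (G-2), 969 (F-2), 964 (F-3)
Next rejected bid: $959 (not a price — pay-as-bid).
F's winning unit-bids: 973 + 969 + 964 = $2,906.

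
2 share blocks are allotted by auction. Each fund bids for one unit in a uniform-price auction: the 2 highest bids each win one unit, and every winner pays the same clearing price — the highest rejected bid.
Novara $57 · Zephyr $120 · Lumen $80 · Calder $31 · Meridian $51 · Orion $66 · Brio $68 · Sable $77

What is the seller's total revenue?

Sorting: 120 (Zephyr), 80 (Lumen), 77 (Sable), 68 (Brio), …
Top 2: Zephyr, Lumen.
Highest unsuccessful bid: $77 → clearing price.
Total revenue = 2 × $77 = $154.

Total revenue: $154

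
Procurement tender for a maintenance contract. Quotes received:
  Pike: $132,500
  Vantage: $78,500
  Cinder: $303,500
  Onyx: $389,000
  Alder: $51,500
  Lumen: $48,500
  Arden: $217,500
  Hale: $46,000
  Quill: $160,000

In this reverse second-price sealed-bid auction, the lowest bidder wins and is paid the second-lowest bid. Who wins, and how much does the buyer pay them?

Sorting bids: 46,000 (Hale) < 48,500 (Lumen) < 51,500 (Alder) < 78,500 (Vantage) < 132,500 (Pike) < 160,000 (Quill) < …
Hale wins with the lowest bid; price is set by the runner-up at $48,500.

Hale is paid $48,500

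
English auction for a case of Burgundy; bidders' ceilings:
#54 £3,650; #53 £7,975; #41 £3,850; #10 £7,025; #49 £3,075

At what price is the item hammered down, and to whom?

#53 wins at £7,025

Sorting limits: 7,975 (#53) > 7,025 (#10) > 3,850 (#41) > 3,650 (#54) > 3,075 (#49)
#10 is the last rival to drop out, at £7,025; #53 remains and wins at that price.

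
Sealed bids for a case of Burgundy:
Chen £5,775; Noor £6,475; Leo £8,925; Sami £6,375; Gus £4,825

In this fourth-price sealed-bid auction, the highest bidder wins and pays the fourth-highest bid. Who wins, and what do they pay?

Leo pays £5,775

Rule: the highest bidder wins and pays the fourth-highest bid.
Bids ranked: 8,925 (Leo) > 6,475 (Noor) > 6,375 (Sami) > 5,775 (Chen) > 4,825 (Gus)
Leo wins; payment is bid #4 in the ranking = £5,775.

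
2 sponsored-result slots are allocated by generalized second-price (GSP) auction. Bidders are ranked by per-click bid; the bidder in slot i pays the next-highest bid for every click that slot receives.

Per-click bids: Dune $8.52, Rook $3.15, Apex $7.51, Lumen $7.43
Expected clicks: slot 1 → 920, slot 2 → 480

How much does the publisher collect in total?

Total revenue: $10475.60

Per-click bids in order: $8.52 (Dune) > $7.51 (Apex) > $7.43 (Lumen) > …
Slot 1: Dune pays $7.51 × 920 = $6909.20
Slot 2: Apex pays $7.43 × 480 = $3566.40
Total = $10475.60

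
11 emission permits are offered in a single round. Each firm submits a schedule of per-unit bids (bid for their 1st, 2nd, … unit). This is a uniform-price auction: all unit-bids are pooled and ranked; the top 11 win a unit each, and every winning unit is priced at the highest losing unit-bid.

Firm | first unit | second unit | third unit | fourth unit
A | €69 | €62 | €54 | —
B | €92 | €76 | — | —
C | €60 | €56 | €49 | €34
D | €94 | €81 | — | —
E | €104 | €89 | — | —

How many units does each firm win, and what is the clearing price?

A 3, B 2, C 2, D 2, E 2; clearing price €49

All unit-bids, highest first — top 11: 104 (E-1), 94 (D-1), 92 (B-1), 89 (E-2), 81 (D-2), 76 (B-2), 69 (A-1), 62 (A-2), 60 (C-1), 56 (C-2), 54 (A-3)
First bid not allocated: €49.
Allocation: A 3, B 2, C 2, D 2, E 2.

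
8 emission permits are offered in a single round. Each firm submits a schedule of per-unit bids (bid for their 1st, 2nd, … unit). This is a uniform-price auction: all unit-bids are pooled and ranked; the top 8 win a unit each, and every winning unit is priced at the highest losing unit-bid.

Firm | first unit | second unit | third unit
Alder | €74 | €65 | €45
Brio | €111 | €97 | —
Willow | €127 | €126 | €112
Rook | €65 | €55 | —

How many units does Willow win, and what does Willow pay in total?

Willow: 3 units, pays €165

Pooled unit-bids ranked (top 8): 127 (Willow-1), 126 (Willow-2), 112 (Willow-3), 111 (Brio-1), 97 (Brio-2), 74 (Alder-1), 65 (Alder-2), 65 (Rook-1)
The (k+1)-th unit-bid is €55.
Willow wins 3 unit(s) at €55 each.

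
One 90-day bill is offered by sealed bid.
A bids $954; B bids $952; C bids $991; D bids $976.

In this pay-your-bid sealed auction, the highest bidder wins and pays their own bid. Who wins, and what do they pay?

C pays $991

Rule: the highest bidder wins and pays their own bid.
Sorting bids: 991 (C) > 976 (D) > 954 (A) > 952 (B)
First-price: C pays what they bid, $991.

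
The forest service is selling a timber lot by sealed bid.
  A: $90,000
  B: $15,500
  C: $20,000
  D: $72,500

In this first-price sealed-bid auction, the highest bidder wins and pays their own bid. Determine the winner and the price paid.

A pays $90,000

Rule: the highest bidder wins and pays their own bid.
Bids in order: 90,000 (A) > 72,500 (D) > 20,000 (C) > 15,500 (B)
A is highest → pays own bid, $90,000.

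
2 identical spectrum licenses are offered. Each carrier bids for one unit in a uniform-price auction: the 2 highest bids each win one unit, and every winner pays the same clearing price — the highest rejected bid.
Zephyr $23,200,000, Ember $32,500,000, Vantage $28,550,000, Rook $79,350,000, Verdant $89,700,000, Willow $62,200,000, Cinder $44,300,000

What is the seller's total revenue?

Ordering the bids: 89,700,000 (Verdant), 79,350,000 (Rook), 62,200,000 (Willow), 44,300,000 (Cinder), …
Top 2: Verdant, Rook.
Clearing price = highest rejected bid = $62,200,000.
Total revenue = 2 × $62,200,000 = $124,400,000.

Total revenue: $124,400,000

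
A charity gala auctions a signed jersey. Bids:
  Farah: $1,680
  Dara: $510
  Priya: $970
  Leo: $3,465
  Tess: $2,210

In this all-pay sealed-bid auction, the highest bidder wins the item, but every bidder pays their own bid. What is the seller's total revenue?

Sorting bids: 3,465 (Leo) > 2,210 (Tess) > 1,680 (Farah) > 970 (Priya) > 510 (Dara)
Every bidder forfeits their bid regardless of winning.
Revenue = 1,680 + 510 + 970 + 3,465 + 2,210 = $8,835.

Total revenue: $8,835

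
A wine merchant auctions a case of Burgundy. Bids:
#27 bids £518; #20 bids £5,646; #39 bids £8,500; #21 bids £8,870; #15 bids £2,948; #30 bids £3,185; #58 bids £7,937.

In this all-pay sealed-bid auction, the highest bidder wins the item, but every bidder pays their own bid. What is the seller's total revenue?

Total revenue: £37,604

Rule: the highest bidder wins the item, but every bidder pays their own bid.
Bids ranked: 8,870 (#21) > 8,500 (#39) > 7,937 (#58) > 5,646 (#20) > 3,185 (#30) > 2,948 (#15) > …
Every bidder forfeits their bid regardless of winning.
Revenue = 518 + 5,646 + 8,500 + 8,870 + 2,948 + 3,185 + 7,937 = £37,604.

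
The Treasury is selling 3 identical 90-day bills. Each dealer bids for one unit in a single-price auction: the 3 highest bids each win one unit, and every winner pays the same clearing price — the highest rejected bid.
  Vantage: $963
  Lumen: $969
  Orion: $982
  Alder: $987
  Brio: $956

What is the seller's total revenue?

Total revenue: $2,889

Bids ranked high→low: 987 (Alder), 982 (Orion), 969 (Lumen), 963 (Vantage), 956 (Brio)
Top 3: Alder, Orion, Lumen.
Highest unsuccessful bid: $963 → clearing price.
Total revenue = 3 × $963 = $2,889.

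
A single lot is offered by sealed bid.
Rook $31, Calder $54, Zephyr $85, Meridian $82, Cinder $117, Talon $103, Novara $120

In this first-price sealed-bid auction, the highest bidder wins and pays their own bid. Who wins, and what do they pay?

First-price sealed-bid auction: the highest bidder wins and pays their own bid.
Sorting bids: 120 (Novara) > 117 (Cinder) > 103 (Talon) > 85 (Zephyr) > 82 (Meridian) > 54 (Calder) > …
First-price: Novara pays what they bid, $120.

Novara pays $120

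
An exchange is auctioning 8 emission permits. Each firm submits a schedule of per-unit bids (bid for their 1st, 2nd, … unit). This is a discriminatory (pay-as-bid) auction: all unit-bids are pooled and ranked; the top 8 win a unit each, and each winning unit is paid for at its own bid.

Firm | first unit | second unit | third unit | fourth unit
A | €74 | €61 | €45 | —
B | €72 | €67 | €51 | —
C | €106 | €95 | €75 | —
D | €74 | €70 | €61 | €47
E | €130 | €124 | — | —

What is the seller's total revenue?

Merging the schedules and taking the best 8: 130 (E-1), 124 (E-2), 106 (C-1), 95 (C-2), 75 (C-3), 74 (A-1), 74 (D-1), 72 (B-1)
Next rejected bid: €70 (not a price — pay-as-bid).
Each winning unit pays its own bid.
Revenue = 130 + 124 + 106 + 95 + 75 + 74 + 74 + 72 = €750.

Total revenue: €750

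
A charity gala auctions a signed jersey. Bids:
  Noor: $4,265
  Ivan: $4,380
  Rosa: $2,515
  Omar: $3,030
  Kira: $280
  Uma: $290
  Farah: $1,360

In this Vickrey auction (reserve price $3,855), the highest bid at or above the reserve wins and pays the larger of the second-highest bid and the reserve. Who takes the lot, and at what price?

Ivan pays $4,265

Vickrey auction (reserve price $3,855): the highest bid at or above the reserve wins and pays the larger of the second-highest bid and the reserve.
Sorting bids: 4,380 (Ivan) > 4,265 (Noor) > 3,030 (Omar) > 2,515 (Rosa) > 1,360 (Farah) > 290 (Uma) > …
Highest eligible bid: Ivan at $4,380.
Second-highest bid $4,265 exceeds the reserve $3,855 → payment $4,265.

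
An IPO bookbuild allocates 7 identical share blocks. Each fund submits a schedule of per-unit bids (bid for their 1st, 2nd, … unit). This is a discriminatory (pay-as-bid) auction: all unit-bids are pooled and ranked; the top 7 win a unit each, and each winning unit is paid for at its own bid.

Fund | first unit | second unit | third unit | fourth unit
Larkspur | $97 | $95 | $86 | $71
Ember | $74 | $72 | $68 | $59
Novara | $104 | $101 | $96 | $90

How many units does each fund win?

Merging the schedules and taking the best 7: 104 (Novara-1), 101 (Novara-2), 97 (Larkspur-1), 96 (Novara-3), 95 (Larkspur-2), 90 (Novara-4), 86 (Larkspur-3)
Next rejected bid: $74 (not a price — pay-as-bid).
Allocation: Larkspur 3, Novara 4.

Larkspur 3, Novara 4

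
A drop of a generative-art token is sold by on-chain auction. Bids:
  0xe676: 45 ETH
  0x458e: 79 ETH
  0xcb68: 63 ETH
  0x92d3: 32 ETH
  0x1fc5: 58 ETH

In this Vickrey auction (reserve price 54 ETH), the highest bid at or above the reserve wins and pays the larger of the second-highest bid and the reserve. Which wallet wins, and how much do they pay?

Vickrey auction (reserve price 54 ETH): the highest bid at or above the reserve wins and pays the larger of the second-highest bid and the reserve.
Bids ranked: 79 (0x458e) > 63 (0xcb68) > 58 (0x1fc5) > 45 (0xe676) > 32 (0x92d3)
Highest eligible bid: 0x458e at 79 ETH.
Second-highest bid 63 ETH exceeds the reserve 54 ETH → payment 63 ETH.

0x458e pays 63 ETH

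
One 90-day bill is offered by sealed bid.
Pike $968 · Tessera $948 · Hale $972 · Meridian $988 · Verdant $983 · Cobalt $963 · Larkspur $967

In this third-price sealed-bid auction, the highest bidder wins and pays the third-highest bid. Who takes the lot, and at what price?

Sorting bids: 988 (Meridian) > 983 (Verdant) > 972 (Hale) > 968 (Pike) > 967 (Larkspur) > 963 (Cobalt) > …
Meridian is highest; pays the third-highest bid, $972.

Meridian pays $972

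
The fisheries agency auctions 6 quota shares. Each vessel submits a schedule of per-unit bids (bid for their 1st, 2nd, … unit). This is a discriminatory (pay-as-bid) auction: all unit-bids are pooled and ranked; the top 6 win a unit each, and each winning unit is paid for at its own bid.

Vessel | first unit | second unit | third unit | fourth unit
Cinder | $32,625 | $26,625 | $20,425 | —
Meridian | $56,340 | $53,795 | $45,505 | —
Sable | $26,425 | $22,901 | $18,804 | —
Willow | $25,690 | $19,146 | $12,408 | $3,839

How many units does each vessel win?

All unit-bids, highest first — top 6: 56,340 (Meridian-1), 53,795 (Meridian-2), 45,505 (Meridian-3), 32,625 (Cinder-1), 26,625 (Cinder-2), 26,425 (Sable-1)
Next rejected bid: $25,690 (not a price — pay-as-bid).
Allocation: Cinder 2, Meridian 3, Sable 1.

Cinder 2, Meridian 3, Sable 1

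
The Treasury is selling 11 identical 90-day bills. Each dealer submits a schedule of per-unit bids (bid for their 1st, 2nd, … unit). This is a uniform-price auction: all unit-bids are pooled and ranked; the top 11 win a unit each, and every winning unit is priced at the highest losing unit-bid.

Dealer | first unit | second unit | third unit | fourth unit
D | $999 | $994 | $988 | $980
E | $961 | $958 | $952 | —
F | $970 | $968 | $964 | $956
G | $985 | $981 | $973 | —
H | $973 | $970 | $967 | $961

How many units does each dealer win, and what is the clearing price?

D 4, F 2, G 3, H 2; clearing price $967

All unit-bids, highest first — top 11: 999 (D-1), 994 (D-2), 988 (D-3), 985 (G-1), 981 (G-2), 980 (D-4), 973 (G-3), 973 (H-1), 970 (F-1), 970 (H-2), 968 (F-2)
The (k+1)-th unit-bid is $967.
Allocation: D 4, F 2, G 3, H 2.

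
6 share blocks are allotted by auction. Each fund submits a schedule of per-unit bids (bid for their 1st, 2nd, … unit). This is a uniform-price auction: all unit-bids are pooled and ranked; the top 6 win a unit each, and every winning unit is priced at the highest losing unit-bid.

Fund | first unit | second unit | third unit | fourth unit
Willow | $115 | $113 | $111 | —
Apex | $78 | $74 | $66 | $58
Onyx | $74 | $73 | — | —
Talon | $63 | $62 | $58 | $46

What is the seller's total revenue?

Merging the schedules and taking the best 6: 115 (Willow-1), 113 (Willow-2), 111 (Willow-3), 78 (Apex-1), 74 (Apex-2), 74 (Onyx-1)
The (k+1)-th unit-bid is $73.
Allocation: Apex 2, Onyx 1, Willow 3. Every unit priced at $73.
Revenue = 6 × 73 = $438.

Total revenue: $438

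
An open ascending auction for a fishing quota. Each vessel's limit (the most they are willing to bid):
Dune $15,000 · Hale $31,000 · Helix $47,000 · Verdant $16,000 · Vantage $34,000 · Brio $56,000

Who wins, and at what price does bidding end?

Limits ranked: 56,000 (Brio) > 47,000 (Helix) > 34,000 (Vantage) > 31,000 (Hale) > 16,000 (Verdant) > 15,000 (Dune)
Once the price passes $47,000, only Brio is left; the hammer falls at Helix's limit of $47,000.

Brio wins at $47,000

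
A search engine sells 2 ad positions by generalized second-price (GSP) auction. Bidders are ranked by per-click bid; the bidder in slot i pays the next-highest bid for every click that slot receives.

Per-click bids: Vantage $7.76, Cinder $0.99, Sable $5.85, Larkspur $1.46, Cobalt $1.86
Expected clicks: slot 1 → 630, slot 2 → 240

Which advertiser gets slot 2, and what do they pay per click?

Sorting advertisers: $7.76 (Vantage) > $5.85 (Sable) > $1.86 (Cobalt) > …
Slot 2 goes to the second-ranked bidder, Sable, who pays the next bid down: $1.86/click.

Sable; $1.86 per click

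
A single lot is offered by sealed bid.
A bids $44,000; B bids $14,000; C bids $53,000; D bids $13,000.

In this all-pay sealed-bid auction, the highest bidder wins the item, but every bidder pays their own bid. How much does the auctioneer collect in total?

Total revenue: $124,000

Rule: the highest bidder wins the item, but every bidder pays their own bid.
Bids in order: 53,000 (C) > 44,000 (A) > 14,000 (B) > 13,000 (D)
Every bidder forfeits their bid regardless of winning.
Revenue = 44,000 + 14,000 + 53,000 + 13,000 = $124,000.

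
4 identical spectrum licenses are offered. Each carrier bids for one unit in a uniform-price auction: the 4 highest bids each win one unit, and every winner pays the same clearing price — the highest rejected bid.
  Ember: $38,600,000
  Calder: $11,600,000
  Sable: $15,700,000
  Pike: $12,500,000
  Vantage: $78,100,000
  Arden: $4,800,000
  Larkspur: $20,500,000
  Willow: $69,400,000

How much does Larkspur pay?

Larkspur pays $15,700,000

Ordering the bids: 78,100,000 (Vantage), 69,400,000 (Willow), 38,600,000 (Ember), 20,500,000 (Larkspur), 15,700,000 (Sable), 12,500,000 (Pike), …
Top 4: Vantage, Willow, Ember, Larkspur.
First losing bid is Sable's $15,700,000, which sets the uniform price.
Larkspur wins → pays $15,700,000.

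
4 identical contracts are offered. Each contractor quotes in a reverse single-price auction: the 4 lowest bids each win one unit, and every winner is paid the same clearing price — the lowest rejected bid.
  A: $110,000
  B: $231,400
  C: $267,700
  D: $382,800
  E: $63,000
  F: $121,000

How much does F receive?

Ordering the bids: 63,000 (E), 110,000 (A), 121,000 (F), 231,400 (B), 267,700 (C), 382,800 (D)
Lowest 4: E, A, F, B.
First losing bid is C's $267,700, which sets the uniform price.
F wins → is paid $267,700.

F is paid $267,700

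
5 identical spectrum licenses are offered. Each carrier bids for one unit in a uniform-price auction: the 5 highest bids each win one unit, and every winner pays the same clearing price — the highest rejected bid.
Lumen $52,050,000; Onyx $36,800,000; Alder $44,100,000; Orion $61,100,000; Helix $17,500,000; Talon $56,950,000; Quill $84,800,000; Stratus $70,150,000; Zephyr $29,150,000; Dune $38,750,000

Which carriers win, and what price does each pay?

Quill, Stratus, Orion, Talon, Lumen; each pays $44,100,000

Ordering the bids: 84,800,000 (Quill), 70,150,000 (Stratus), 61,100,000 (Orion), 56,950,000 (Talon), 52,050,000 (Lumen), 44,100,000 (Alder), 38,750,000 (Dune), …
Top 5: Quill, Stratus, Orion, Talon, Lumen.
Highest unsuccessful bid: $44,100,000 → clearing price.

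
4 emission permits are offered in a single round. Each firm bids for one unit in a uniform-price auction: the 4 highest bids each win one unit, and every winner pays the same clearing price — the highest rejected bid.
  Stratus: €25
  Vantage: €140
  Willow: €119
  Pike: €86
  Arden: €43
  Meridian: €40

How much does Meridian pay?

Ordering the bids: 140 (Vantage), 119 (Willow), 86 (Pike), 43 (Arden), 40 (Meridian), 25 (Stratus)
Top 4: Vantage, Willow, Pike, Arden.
First losing bid is Meridian's €40, which sets the uniform price.
Meridian does not win → pays €0.

Meridian pays €0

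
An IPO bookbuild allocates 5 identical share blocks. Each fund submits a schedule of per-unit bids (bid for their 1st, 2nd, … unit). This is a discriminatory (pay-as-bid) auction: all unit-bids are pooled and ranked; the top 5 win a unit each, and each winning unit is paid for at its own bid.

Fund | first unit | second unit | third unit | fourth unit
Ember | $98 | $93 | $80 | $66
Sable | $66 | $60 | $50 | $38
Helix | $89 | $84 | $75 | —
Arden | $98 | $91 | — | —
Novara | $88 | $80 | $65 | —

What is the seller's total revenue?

Total revenue: $469

Pooled unit-bids ranked (top 5): 98 (Ember-1), 98 (Arden-1), 93 (Ember-2), 91 (Arden-2), 89 (Helix-1)
Next rejected bid: $88 (not a price — pay-as-bid).
Each winning unit pays its own bid.
Revenue = 98 + 98 + 93 + 91 + 89 = $469.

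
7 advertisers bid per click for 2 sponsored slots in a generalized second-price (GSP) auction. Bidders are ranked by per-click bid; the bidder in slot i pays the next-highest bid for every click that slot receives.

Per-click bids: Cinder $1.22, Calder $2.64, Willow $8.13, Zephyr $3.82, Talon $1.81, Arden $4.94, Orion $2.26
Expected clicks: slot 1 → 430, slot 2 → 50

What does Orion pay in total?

Orion pays $0.00

Per-click bids in order: $8.13 (Willow) > $4.94 (Arden) > $3.82 (Zephyr) > …
Orion ranks below slot 2 → no slot, pays nothing.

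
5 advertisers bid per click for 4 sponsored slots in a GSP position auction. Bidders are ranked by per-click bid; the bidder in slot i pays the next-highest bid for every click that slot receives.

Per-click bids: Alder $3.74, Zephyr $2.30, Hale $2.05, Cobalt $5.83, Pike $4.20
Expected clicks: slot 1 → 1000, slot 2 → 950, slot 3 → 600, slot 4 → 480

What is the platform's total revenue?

Total revenue: $10117.00

Sorting advertisers: $5.83 (Cobalt) > $4.20 (Pike) > $3.74 (Alder) > $2.30 (Zephyr) > $2.05 (Hale)
Slot 1: Cobalt pays $4.20 × 1000 = $4200.00
Slot 2: Pike pays $3.74 × 950 = $3553.00
Slot 3: Alder pays $2.30 × 600 = $1380.00
Slot 4: Zephyr pays $2.05 × 480 = $984.00
Total = $10117.00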